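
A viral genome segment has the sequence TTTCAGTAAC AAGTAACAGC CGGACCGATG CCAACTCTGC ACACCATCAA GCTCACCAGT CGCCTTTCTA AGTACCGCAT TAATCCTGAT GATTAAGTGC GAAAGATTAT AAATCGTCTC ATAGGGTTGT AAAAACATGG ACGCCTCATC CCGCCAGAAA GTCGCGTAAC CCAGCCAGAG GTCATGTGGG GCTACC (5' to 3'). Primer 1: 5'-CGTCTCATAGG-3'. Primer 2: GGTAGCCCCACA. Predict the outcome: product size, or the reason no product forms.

Primer 1 (CGTCTCATAGG) matches the top strand at positions 115–125; it acts as a forward primer.
Primer 2's reverse complement is TGTGGGGCTACC, matching the top strand at positions 185–196; it acts as a reverse primer.
The 3' ends face each other across positions 115–196, giving an 82 bp product.

Yes — an 82 bp product.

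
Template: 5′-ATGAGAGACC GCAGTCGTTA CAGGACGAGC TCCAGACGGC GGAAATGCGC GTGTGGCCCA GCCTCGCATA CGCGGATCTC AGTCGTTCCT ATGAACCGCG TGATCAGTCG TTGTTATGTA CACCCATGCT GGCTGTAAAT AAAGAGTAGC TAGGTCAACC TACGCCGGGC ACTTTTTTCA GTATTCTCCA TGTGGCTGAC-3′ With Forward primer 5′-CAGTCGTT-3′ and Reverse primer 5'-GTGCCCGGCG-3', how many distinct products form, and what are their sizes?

Three products: 161 bp, 93 bp, 68 bp

The forward primer CAGTCGTT matches the top strand at positions 12–19, 80–87, 105–112.
The reverse primer's reverse complement is CGCCGGGCAC, matching at positions 163–172.
Each forward site pairs with the reverse site to give a product ending at position 172: sizes 161, 93, 68 bp.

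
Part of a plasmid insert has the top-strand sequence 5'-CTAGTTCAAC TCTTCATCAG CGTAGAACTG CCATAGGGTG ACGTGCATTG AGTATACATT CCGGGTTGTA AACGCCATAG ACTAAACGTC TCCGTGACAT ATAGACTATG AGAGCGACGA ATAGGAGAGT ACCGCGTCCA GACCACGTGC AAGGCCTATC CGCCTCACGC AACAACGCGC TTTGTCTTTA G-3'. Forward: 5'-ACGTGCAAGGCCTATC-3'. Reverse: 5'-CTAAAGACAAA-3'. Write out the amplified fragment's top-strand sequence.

5'-ACGTGCAAGGCCTATCCGCCTCACGCAACAACGCGCTTTGTCTTTAG-3'

The forward primer matches the template at positions 145–160.
Taking the reverse complement of CTAAAGACAAA gives TTTGTCTTTAG, found at positions 181–191 on the template; the primer anneals here to the top strand with its 3' end pointing upstream.
The product is the template from position 145 through 191 (47 bp).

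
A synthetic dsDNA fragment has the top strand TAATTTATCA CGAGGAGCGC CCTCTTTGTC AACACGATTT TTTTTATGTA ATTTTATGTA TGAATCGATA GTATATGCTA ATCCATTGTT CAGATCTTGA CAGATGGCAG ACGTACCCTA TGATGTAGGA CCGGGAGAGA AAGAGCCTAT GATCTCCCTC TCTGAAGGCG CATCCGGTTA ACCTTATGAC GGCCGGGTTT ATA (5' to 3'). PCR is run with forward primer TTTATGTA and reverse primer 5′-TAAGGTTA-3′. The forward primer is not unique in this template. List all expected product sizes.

The forward primer TTTATGTA matches the top strand at positions 43–50, 53–60.
The reverse primer's reverse complement is TAACCTTA, matching at positions 179–186.
Each forward site pairs with the reverse site to give a product ending at position 186: sizes 144, 134 bp.

144 bp, 134 bp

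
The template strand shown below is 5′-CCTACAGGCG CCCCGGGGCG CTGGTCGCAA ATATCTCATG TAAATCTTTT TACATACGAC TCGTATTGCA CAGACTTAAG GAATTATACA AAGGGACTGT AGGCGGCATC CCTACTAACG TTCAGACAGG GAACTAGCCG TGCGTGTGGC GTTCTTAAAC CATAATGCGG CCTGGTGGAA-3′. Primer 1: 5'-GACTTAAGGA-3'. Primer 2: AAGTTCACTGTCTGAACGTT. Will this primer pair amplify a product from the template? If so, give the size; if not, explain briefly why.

Primer 2 (AAGTTCACTGTCTGAACGTT) does not match the top strand, and its reverse complement AACGTTCAGACAGTGAACTT does not match either.
With no annealing site for primer 2, no amplification occurs.

No product — primer 2 has no binding site in the template.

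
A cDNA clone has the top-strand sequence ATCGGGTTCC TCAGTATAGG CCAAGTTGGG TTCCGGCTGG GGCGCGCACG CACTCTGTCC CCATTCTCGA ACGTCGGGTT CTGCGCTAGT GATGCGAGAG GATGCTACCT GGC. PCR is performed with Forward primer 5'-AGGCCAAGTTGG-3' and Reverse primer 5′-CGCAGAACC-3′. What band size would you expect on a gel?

The forward primer matches the template at positions 18–29.
The reverse primer's reverse complement is GGTTCTGCG, which matches the template at positions 77–85.
Product length = (reverse-primer end) − (forward-primer start) + 1 = 85 − 18 + 1 = 68 bp.

68 bp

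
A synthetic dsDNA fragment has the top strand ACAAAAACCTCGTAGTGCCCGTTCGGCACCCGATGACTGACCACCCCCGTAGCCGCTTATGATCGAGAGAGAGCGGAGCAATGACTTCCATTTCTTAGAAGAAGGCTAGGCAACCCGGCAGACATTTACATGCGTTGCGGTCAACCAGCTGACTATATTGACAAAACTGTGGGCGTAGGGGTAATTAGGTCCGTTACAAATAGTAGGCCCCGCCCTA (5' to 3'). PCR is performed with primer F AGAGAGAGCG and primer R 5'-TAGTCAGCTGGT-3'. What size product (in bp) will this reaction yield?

Scanning the template, AGAGAGAGCG occurs at positions 66–75; this primer anneals to the bottom strand there with its 3' end pointing downstream.
The reverse primer's reverse complement is ACCAGCTGACTA, which matches the template at positions 144–155.
Product length = (reverse-primer end) − (forward-primer start) + 1 = 155 − 66 + 1 = 90 bp.

90 bp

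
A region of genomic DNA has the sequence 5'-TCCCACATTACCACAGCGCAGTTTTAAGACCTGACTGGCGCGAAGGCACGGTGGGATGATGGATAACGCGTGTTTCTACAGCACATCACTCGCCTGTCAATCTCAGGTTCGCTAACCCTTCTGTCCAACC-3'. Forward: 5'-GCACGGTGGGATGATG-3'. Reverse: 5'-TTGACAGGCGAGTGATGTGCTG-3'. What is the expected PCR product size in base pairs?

Forward primer GCACGGTGGGATGATG is found on the top strand at positions 46–61.
Reverse complement of the reverse primer: CAGCACATCACTCGCCTGTCAA. This occurs on the top strand at positions 79–100.
The product runs from position 46 to position 100, so its length is 100 − 46 + 1 = 55 bp.

55 bp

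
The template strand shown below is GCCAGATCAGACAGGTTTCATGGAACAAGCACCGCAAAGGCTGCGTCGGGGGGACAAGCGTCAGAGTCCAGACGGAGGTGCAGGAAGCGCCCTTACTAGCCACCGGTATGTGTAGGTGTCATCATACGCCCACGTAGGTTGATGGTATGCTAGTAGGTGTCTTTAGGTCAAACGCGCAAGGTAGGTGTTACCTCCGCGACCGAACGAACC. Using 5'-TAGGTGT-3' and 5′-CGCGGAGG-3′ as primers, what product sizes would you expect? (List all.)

86 bp, 45 bp, 17 bp

The forward primer TAGGTGT matches the top strand at positions 113–119, 154–160, 182–188.
The reverse primer's reverse complement is CCTCCGCG, matching at positions 191–198.
Each forward site pairs with the reverse site to give a product ending at position 198: sizes 86, 45, 17 bp.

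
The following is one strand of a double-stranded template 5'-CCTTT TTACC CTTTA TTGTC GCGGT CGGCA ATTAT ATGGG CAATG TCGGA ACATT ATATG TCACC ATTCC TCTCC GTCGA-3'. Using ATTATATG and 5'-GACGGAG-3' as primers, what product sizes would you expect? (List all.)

The forward primer ATTATATG matches the top strand at positions 31–38, 53–60.
The reverse primer's reverse complement is CTCCGTC, matching at positions 72–78.
Each forward site pairs with the reverse site to give a product ending at position 78: sizes 48, 26 bp.

48 bp, 26 bp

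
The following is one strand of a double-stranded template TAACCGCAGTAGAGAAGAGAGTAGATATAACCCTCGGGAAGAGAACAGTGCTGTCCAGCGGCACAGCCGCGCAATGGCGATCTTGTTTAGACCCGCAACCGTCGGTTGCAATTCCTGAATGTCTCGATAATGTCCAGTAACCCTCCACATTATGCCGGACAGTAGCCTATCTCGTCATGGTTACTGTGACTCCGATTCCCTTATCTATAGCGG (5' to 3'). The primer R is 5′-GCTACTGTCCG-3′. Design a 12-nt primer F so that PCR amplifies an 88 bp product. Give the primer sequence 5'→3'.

The reverse primer's reverse complement CGGACAGTAGC matches the template at positions 156–166, so the product ends at position 166.
An 88 bp product then starts at position 166 − 88 + 1 = 79.
The forward primer is identical to the top strand there: GATCTTGTTTAG.

5'-GATCTTGTTTAG-3'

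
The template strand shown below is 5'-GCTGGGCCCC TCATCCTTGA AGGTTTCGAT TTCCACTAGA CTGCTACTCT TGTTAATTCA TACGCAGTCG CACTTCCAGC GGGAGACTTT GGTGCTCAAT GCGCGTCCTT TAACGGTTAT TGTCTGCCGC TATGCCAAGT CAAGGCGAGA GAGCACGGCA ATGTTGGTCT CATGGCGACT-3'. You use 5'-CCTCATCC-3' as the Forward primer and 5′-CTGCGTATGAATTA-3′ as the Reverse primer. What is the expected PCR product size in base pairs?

Forward primer CCTCATCC is found on the top strand at positions 9–16.
Reverse complement of the reverse primer: TAATTCATACGCAG. This occurs on the top strand at positions 54–67.
Product length = (reverse-primer end) − (forward-primer start) + 1 = 67 − 9 + 1 = 59 bp.

59 bp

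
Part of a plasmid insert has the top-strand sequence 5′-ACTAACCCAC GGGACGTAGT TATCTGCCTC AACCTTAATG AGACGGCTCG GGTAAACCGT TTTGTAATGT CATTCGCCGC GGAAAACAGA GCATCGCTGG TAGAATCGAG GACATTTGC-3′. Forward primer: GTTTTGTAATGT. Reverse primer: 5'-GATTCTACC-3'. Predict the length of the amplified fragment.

49 bp

The forward primer matches the template at positions 59–70.
The reverse primer's reverse complement is GGTAGAATC, which matches the template at positions 99–107.
Product length = (reverse-primer end) − (forward-primer start) + 1 = 107 − 59 + 1 = 49 bp.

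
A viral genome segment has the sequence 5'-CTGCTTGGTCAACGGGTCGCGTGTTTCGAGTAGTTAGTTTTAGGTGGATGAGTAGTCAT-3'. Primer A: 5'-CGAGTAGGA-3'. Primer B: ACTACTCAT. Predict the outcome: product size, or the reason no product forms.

Primer A (CGAGTAGGA) does not match the top strand, and its reverse complement TCCTACTCG does not match either.
With no annealing site for primer A, no amplification occurs.

No product — primer A has no binding site in the template.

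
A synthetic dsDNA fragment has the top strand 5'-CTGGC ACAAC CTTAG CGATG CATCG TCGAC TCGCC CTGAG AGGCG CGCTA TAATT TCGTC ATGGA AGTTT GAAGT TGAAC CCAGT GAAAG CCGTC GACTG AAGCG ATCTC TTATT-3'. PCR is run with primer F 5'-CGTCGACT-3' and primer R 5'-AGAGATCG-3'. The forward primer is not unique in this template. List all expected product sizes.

88 bp, 20 bp

The forward primer CGTCGACT matches the top strand at positions 24–31, 92–99.
The reverse primer's reverse complement is CGATCTCT, matching at positions 104–111.
Each forward site pairs with the reverse site to give a product ending at position 111: sizes 88, 20 bp.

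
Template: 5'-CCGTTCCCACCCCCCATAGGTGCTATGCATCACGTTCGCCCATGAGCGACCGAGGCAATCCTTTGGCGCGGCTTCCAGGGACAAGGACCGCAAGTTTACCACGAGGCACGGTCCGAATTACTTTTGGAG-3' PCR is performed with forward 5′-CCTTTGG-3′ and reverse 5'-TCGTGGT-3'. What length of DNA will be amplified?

The forward primer matches the template at positions 60–66.
Taking the reverse complement of TCGTGGT gives ACCACGA, found at positions 98–104 on the template; the primer anneals here to the top strand with its 3' end pointing upstream.
The product runs from position 60 to position 104, so its length is 104 − 60 + 1 = 45 bp.

45 bp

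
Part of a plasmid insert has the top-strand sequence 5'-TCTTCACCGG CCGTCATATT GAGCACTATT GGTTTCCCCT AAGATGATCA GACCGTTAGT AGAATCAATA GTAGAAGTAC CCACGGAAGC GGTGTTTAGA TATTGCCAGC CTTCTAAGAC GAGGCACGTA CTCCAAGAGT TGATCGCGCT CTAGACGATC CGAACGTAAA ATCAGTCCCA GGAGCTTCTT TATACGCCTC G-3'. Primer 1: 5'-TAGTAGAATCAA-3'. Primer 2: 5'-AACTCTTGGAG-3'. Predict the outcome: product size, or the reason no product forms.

Primer 1 (TAGTAGAATCAA) matches the top strand at positions 57–68; it acts as a forward primer.
Primer 2's reverse complement is CTCCAAGAGTT, matching the top strand at positions 131–141; it acts as a reverse primer.
The 3' ends face each other across positions 57–141, giving an 85 bp product.

Yes — an 85 bp product.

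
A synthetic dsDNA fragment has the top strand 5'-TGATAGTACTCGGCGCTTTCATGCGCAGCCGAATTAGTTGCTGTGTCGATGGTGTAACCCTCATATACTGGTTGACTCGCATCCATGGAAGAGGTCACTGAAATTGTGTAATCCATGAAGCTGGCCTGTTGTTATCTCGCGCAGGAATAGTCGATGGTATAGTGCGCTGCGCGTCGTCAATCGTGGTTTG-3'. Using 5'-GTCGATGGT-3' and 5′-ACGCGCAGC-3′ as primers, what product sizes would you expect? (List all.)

The forward primer GTCGATGGT matches the top strand at positions 45–53, 150–158.
The reverse primer's reverse complement is GCTGCGCGT, matching at positions 166–174.
Each forward site pairs with the reverse site to give a product ending at position 174: sizes 130, 25 bp.

130 bp, 25 bp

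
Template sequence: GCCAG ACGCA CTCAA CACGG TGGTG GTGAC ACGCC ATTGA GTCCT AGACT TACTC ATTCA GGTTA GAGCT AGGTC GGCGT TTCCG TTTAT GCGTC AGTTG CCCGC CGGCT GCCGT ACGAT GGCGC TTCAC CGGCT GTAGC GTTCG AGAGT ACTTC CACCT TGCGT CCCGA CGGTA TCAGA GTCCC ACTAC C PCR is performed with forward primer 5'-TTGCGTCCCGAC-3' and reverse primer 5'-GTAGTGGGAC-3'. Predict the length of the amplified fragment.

The forward primer matches the template at positions 160–171.
The reverse primer's reverse complement is GTCCCACTAC, which matches the template at positions 181–190.
Amplicon spans positions 160–190: 31 bp.

31 bp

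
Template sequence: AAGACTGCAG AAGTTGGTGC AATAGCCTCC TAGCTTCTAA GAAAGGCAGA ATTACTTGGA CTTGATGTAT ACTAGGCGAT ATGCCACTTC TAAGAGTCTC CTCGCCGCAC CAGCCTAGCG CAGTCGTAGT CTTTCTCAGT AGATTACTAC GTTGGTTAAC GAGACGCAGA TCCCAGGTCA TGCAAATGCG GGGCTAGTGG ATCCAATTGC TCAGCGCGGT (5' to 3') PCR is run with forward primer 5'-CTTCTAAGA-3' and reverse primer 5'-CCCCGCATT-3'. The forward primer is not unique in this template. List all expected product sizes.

160 bp, 107 bp

The forward primer CTTCTAAGA matches the top strand at positions 34–42, 87–95.
The reverse primer's reverse complement is AATGCGGGG, matching at positions 185–193.
Each forward site pairs with the reverse site to give a product ending at position 193: sizes 160, 107 bp.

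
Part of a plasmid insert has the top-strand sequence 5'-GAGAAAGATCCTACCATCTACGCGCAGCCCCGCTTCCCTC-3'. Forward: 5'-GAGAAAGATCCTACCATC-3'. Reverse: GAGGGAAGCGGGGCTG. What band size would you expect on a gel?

Scanning the template, GAGAAAGATCCTACCATC occurs at positions 1–18; this primer anneals to the bottom strand there with its 3' end pointing downstream.
Reverse complement of the reverse primer: CAGCCCCGCTTCCCTC. This occurs on the top strand at positions 25–40.
Amplicon spans positions 1–40: 40 bp.

40 bp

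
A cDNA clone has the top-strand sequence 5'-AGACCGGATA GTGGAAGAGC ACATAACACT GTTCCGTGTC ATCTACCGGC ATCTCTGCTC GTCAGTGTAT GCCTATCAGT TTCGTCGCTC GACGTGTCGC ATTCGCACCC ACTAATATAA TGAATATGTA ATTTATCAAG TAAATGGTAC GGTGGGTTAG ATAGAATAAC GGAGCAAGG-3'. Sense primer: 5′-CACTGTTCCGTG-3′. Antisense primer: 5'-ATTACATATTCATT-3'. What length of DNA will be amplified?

106 bp

Forward primer CACTGTTCCGTG is found on the top strand at positions 27–38.
The reverse primer's reverse complement is AATGAATATGTAAT, which matches the template at positions 119–132.
The product runs from position 27 to position 132, so its length is 132 − 27 + 1 = 106 bp.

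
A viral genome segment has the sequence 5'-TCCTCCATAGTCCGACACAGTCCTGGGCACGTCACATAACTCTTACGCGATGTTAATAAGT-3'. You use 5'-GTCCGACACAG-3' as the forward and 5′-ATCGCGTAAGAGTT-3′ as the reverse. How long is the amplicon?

42 bp

The forward primer matches the template at positions 10–20.
The reverse primer's reverse complement is AACTCTTACGCGAT, which matches the template at positions 38–51.
The product runs from position 10 to position 51, so its length is 51 − 10 + 1 = 42 bp.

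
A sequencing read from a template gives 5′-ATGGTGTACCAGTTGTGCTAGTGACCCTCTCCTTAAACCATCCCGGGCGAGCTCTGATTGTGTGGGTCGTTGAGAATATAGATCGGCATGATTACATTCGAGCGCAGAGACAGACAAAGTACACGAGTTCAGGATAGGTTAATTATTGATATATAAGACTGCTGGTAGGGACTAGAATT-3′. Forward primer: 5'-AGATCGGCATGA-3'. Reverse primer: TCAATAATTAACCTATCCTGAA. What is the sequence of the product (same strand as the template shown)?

5'-AGATCGGCATGATTACATTCGAGCGCAGAGACAGACAAAGTACACGAGTTCAGGATAGGTTAATTATTGA-3'

Forward primer AGATCGGCATGA is found on the top strand at positions 80–91.
Reverse complement of the reverse primer: TTCAGGATAGGTTAATTATTGA. This occurs on the top strand at positions 128–149.
The product is the template from position 80 through 149 (70 bp).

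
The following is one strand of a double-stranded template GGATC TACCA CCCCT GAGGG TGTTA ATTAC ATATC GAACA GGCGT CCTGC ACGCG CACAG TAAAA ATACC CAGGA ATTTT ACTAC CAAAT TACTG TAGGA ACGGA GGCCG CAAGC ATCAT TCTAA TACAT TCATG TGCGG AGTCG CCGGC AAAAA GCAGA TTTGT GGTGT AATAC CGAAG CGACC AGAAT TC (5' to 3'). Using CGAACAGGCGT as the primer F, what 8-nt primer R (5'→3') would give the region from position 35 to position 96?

5'-ACAGTAAT-3'

The product's 3' end on the top strand is position 96.
The reverse primer anneals to the top strand over positions 89–96, i.e. to ATTACTGT.
Its sequence written 5'→3' is the reverse complement: ACAGTAAT.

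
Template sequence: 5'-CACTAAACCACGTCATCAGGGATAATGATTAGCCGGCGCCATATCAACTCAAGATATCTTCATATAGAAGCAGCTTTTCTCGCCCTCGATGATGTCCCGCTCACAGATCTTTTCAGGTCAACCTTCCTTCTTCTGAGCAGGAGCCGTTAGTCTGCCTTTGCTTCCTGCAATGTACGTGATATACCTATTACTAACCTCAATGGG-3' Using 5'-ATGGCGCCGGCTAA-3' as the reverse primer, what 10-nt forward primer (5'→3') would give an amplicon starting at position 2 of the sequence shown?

The reverse primer's reverse complement TTAGCCGGCGCCAT matches the template at positions 29–42; the product starts at position 2.
The forward primer is identical to the top strand over positions 2–11: ACTAAACCAC.

5'-ACTAAACCAC-3'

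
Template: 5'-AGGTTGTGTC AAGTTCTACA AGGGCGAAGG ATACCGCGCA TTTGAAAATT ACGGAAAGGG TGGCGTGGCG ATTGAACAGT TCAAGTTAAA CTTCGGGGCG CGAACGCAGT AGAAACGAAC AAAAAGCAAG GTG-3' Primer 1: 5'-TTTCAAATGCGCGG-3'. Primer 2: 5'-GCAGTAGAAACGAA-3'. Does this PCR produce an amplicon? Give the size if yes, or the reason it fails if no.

No product — the primers' 3' ends point away from each other.

Primer 1 (TTTCAAATGCGCGG) has reverse complement CCGCGCATTTGAAA, which matches the top strand at positions 34–47; primer 1 anneals to the top strand there with its 3' end pointing upstream toward position 34.
Primer 2 (GCAGTAGAAACGAA) matches the top strand directly at positions 106–119; it anneals to the bottom strand with its 3' end pointing downstream toward position 119.
The 3' ends diverge (primer 1 extends toward position 1, primer 2 toward position 133), so the primers never converge on a shared product.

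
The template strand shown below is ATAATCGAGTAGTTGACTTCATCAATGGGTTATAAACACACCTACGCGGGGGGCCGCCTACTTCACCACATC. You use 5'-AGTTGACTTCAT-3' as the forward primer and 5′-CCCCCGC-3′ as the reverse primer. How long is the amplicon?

Forward primer AGTTGACTTCAT is found on the top strand at positions 11–22.
Reverse complement of the reverse primer: GCGGGGG. This occurs on the top strand at positions 46–52.
The product runs from position 11 to position 52, so its length is 52 − 11 + 1 = 42 bp.

42 bp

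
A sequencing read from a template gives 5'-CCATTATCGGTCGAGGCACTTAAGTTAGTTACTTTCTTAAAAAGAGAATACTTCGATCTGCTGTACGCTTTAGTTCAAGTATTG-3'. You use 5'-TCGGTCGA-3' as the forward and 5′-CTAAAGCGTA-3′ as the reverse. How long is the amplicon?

67 bp

Scanning the template, TCGGTCGA occurs at positions 7–14; this primer anneals to the bottom strand there with its 3' end pointing downstream.
Taking the reverse complement of CTAAAGCGTA gives TACGCTTTAG, found at positions 64–73 on the template; the primer anneals here to the top strand with its 3' end pointing upstream.
Product length = (reverse-primer end) − (forward-primer start) + 1 = 73 − 7 + 1 = 67 bp.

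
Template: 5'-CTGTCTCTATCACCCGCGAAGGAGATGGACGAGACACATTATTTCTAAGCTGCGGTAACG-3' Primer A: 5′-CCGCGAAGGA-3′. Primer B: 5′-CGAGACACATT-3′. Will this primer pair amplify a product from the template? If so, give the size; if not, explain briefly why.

No product — both primers anneal to the same strand and extend in the same direction.

Primer A (CCGCGAAGGA) matches the top strand at positions 14–23 (3' end points downstream).
Primer B (CGAGACACATT) also matches the top strand directly, at positions 30–40 — its reverse complement AATGTGTCTCG is not present.
Both primers anneal to the bottom strand with 3' ends pointing the same way, so neither can prime synthesis back toward the other.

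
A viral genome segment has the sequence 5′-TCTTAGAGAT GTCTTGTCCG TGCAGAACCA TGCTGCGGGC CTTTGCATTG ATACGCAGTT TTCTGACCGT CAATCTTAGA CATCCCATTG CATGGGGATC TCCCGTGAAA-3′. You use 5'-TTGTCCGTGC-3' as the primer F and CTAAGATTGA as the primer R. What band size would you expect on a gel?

Scanning the template, TTGTCCGTGC occurs at positions 14–23; this primer anneals to the bottom strand there with its 3' end pointing downstream.
The reverse primer's reverse complement is TCAATCTTAG, which matches the template at positions 70–79.
Amplicon spans positions 14–79: 66 bp.

66 bp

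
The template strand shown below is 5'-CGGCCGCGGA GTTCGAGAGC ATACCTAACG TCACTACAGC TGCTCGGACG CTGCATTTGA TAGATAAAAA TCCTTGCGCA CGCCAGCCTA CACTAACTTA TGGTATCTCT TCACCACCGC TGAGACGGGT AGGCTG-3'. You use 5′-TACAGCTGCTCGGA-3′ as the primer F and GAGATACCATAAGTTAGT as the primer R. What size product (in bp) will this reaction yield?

75 bp

Forward primer TACAGCTGCTCGGA is found on the top strand at positions 35–48.
Reverse complement of the reverse primer: ACTAACTTATGGTATCTC. This occurs on the top strand at positions 92–109.
Amplicon spans positions 35–109: 75 bp.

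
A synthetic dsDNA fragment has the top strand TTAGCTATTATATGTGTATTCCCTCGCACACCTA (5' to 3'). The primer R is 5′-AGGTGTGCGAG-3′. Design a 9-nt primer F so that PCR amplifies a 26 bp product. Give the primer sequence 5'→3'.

5'-TTATATGTG-3'

The reverse primer's reverse complement CTCGCACACCT matches the template at positions 23–33, so the product ends at position 33.
A 26 bp product then starts at position 33 − 26 + 1 = 8.
The forward primer is identical to the top strand there: TTATATGTG.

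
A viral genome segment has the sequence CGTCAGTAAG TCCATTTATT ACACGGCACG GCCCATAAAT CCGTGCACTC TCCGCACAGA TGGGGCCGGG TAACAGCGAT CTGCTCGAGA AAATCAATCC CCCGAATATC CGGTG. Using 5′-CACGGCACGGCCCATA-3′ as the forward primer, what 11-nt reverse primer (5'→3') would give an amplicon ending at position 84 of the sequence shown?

5'-GCAGATCGCTG-3'

The forward primer binds at positions 22–37; the product's 3' end on the top strand is position 84.
The reverse primer anneals to the top strand over positions 74–84, i.e. to CAGCGATCTGC.
Its sequence written 5'→3' is the reverse complement: GCAGATCGCTG.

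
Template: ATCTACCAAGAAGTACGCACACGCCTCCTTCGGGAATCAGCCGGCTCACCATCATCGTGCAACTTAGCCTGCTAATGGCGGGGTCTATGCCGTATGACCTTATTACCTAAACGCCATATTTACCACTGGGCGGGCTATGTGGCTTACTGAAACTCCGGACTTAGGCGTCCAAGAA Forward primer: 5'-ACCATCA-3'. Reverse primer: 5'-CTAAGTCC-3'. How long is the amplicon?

Forward primer ACCATCA is found on the top strand at positions 48–54.
The reverse primer's reverse complement is GGACTTAG, which matches the template at positions 157–164.
Product length = (reverse-primer end) − (forward-primer start) + 1 = 164 − 48 + 1 = 117 bp.

117 bp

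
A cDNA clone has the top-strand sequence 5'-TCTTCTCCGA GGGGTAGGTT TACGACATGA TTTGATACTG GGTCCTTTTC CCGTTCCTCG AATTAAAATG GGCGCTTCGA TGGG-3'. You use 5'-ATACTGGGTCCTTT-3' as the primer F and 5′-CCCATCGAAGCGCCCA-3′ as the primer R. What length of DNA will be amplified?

Forward primer ATACTGGGTCCTTT is found on the top strand at positions 35–48.
Taking the reverse complement of CCCATCGAAGCGCCCA gives TGGGCGCTTCGATGGG, found at positions 69–84 on the template; the primer anneals here to the top strand with its 3' end pointing upstream.
The product runs from position 35 to position 84, so its length is 84 − 35 + 1 = 50 bp.

50 bp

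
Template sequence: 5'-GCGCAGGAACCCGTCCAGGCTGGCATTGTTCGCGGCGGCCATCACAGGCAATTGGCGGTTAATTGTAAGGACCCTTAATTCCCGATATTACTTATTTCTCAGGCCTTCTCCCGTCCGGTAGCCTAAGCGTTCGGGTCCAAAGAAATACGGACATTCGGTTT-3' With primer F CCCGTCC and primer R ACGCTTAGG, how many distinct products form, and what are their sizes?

The forward primer CCCGTCC matches the top strand at positions 10–16, 110–116.
The reverse primer's reverse complement is CCTAAGCGT, matching at positions 122–130.
Each forward site pairs with the reverse site to give a product ending at position 130: sizes 121, 21 bp.

Two products: 121 bp, 21 bp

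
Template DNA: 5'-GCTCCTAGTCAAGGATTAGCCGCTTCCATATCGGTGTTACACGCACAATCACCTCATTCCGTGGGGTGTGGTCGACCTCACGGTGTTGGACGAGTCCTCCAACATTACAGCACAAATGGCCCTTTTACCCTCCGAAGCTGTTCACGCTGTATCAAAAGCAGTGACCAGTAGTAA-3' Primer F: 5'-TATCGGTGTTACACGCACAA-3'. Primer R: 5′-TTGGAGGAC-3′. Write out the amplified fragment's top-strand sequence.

5'-TATCGGTGTTACACGCACAATCACCTCATTCCGTGGGGTGTGGTCGACCTCACGGTGTTGGACGAGTCCTCCAA-3'

Scanning the template, TATCGGTGTTACACGCACAA occurs at positions 29–48; this primer anneals to the bottom strand there with its 3' end pointing downstream.
Taking the reverse complement of TTGGAGGAC gives GTCCTCCAA, found at positions 94–102 on the template; the primer anneals here to the top strand with its 3' end pointing upstream.
The product is the template from position 29 through 102 (74 bp).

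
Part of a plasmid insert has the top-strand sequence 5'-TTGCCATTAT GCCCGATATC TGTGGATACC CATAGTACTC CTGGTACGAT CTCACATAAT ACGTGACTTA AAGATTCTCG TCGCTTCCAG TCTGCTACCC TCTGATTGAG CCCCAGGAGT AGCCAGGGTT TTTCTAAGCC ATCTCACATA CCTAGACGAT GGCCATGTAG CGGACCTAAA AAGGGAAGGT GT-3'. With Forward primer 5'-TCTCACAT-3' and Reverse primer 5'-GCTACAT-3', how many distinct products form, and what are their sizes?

Two products: 122 bp, 30 bp

The forward primer TCTCACAT matches the top strand at positions 50–57, 142–149.
The reverse primer's reverse complement is ATGTAGC, matching at positions 165–171.
Each forward site pairs with the reverse site to give a product ending at position 171: sizes 122, 30 bp.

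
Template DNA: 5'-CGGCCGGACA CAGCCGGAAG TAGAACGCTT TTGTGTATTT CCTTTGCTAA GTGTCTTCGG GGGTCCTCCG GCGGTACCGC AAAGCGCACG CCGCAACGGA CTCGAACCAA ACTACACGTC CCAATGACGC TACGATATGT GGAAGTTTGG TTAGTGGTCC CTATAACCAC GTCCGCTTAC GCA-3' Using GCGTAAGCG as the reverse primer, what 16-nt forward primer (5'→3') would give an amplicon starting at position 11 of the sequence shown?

5'-CAGCCGGAAGTAGAAC-3'

The reverse primer's reverse complement CGCTTACGC matches the template at positions 174–182; the product starts at position 11.
The forward primer is identical to the top strand over positions 11–26: CAGCCGGAAGTAGAAC.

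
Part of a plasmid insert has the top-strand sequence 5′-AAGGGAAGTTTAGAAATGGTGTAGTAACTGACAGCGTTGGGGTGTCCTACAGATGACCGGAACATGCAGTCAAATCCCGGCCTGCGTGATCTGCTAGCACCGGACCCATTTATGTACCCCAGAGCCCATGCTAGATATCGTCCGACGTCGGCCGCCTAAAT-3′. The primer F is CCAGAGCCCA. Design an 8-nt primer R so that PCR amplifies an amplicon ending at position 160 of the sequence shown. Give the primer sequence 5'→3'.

5'-TTTAGGCG-3'

The forward primer binds at positions 119–128; the product's 3' end on the top strand is position 160.
The reverse primer anneals to the top strand over positions 153–160, i.e. to CGCCTAAA.
Its sequence written 5'→3' is the reverse complement: TTTAGGCG.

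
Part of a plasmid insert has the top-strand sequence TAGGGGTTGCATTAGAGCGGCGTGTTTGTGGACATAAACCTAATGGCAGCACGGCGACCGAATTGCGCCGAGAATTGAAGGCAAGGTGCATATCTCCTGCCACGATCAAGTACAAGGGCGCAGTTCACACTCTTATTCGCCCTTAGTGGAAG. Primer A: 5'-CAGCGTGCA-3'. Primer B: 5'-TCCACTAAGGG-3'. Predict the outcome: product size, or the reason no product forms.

No product — primer A has no binding site in the template.

Primer A (CAGCGTGCA) does not match the top strand, and its reverse complement TGCACGCTG does not match either.
With no annealing site for primer A, no amplification occurs.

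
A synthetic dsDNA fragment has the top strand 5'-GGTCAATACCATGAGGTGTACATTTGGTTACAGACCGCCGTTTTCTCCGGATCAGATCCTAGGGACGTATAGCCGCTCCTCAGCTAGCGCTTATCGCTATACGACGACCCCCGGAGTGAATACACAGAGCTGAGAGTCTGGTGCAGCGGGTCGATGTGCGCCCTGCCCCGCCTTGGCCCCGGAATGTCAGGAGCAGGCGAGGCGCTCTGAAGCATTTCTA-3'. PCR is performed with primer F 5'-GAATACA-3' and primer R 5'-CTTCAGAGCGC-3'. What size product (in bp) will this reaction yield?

95 bp

The forward primer matches the template at positions 118–124.
Taking the reverse complement of CTTCAGAGCGC gives GCGCTCTGAAG, found at positions 202–212 on the template; the primer anneals here to the top strand with its 3' end pointing upstream.
The product runs from position 118 to position 212, so its length is 212 − 118 + 1 = 95 bp.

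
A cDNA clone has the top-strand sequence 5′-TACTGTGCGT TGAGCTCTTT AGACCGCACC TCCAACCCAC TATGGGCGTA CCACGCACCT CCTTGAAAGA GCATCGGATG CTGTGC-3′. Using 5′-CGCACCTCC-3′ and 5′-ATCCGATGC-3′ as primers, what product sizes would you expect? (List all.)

The forward primer CGCACCTCC matches the top strand at positions 25–33, 54–62.
The reverse primer's reverse complement is GCATCGGAT, matching at positions 71–79.
Each forward site pairs with the reverse site to give a product ending at position 79: sizes 55, 26 bp.

55 bp, 26 bp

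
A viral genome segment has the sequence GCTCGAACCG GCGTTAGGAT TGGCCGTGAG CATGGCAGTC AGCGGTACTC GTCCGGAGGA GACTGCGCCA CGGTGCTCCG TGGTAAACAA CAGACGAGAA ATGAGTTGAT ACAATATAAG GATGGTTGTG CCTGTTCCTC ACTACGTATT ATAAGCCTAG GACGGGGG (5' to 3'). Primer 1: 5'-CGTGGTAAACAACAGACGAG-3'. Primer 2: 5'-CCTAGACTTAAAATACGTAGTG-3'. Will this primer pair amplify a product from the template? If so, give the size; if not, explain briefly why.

Primer 2 (CCTAGACTTAAAATACGTAGTG) does not match the top strand, and its reverse complement CACTACGTATTTTAAGTCTAGG does not match either.
With no annealing site for primer 2, no amplification occurs.

No product — primer 2 has no binding site in the template.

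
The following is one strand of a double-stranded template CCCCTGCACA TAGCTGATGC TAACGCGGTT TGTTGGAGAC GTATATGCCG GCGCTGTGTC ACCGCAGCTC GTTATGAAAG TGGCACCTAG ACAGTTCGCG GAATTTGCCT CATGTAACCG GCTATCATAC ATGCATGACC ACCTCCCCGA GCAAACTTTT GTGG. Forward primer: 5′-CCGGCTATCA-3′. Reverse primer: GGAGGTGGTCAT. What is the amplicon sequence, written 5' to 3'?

Scanning the template, CCGGCTATCA occurs at positions 118–127; this primer anneals to the bottom strand there with its 3' end pointing downstream.
Reverse complement of the reverse primer: ATGACCACCTCC. This occurs on the top strand at positions 135–146.
The product is the template from position 118 through 146 (29 bp).

5'-CCGGCTATCATACATGCATGACCACCTCC-3'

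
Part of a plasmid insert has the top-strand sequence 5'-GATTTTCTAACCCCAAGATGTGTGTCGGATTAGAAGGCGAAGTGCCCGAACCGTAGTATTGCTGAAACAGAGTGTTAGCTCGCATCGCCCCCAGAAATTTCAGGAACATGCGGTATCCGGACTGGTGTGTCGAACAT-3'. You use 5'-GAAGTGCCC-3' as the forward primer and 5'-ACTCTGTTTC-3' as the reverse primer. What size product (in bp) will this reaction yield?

35 bp

The forward primer matches the template at positions 39–47.
The reverse primer's reverse complement is GAAACAGAGT, which matches the template at positions 64–73.
Amplicon spans positions 39–73: 35 bp.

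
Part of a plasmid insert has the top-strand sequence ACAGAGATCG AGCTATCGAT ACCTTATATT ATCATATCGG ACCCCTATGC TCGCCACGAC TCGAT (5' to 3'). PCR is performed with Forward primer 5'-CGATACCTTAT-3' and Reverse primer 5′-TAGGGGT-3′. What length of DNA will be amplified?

Scanning the template, CGATACCTTAT occurs at positions 17–27; this primer anneals to the bottom strand there with its 3' end pointing downstream.
Taking the reverse complement of TAGGGGT gives ACCCCTA, found at positions 41–47 on the template; the primer anneals here to the top strand with its 3' end pointing upstream.
The product runs from position 17 to position 47, so its length is 47 − 17 + 1 = 31 bp.

31 bp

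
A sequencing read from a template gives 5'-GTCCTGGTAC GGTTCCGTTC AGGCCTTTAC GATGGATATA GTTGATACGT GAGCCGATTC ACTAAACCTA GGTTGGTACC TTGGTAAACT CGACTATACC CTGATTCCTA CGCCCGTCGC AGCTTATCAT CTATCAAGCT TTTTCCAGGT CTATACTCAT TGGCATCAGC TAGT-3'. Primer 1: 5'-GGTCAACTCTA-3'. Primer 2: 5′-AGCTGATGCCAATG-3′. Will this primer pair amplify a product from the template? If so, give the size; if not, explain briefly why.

Primer 1 (GGTCAACTCTA) does not match the top strand, and its reverse complement TAGAGTTGACC does not match either.
With no annealing site for primer 1, no amplification occurs.

No product — primer 1 has no binding site in the template.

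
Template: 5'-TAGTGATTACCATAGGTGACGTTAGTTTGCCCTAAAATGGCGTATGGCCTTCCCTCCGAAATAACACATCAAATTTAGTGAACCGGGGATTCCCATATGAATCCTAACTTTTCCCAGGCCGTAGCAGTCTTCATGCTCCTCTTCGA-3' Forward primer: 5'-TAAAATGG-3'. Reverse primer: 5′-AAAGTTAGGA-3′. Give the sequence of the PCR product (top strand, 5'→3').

Forward primer TAAAATGG is found on the top strand at positions 33–40.
Taking the reverse complement of AAAGTTAGGA gives TCCTAACTTT, found at positions 102–111 on the template; the primer anneals here to the top strand with its 3' end pointing upstream.
The product is the template from position 33 through 111 (79 bp).

5'-TAAAATGGCGTATGGCCTTCCCTCCGAAATAACACATCAAATTTAGTGAACCGGGGATTCCCATATGAATCCTAACTTT-3'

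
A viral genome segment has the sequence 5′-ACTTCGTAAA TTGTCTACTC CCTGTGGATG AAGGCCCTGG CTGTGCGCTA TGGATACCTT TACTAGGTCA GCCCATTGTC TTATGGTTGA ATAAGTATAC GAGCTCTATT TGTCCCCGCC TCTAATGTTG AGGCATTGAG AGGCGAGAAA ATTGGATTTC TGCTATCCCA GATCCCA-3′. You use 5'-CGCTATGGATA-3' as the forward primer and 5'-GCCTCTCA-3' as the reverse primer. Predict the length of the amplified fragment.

The forward primer matches the template at positions 46–56.
Reverse complement of the reverse primer: TGAGAGGC. This occurs on the top strand at positions 137–144.
Amplicon spans positions 46–144: 99 bp.

99 bp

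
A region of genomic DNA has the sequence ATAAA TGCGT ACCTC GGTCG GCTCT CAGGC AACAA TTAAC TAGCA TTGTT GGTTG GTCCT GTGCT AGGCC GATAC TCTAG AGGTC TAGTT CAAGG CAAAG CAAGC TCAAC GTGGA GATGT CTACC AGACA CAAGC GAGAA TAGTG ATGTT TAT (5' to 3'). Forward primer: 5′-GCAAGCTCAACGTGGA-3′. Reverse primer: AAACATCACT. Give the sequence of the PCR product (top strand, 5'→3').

The forward primer matches the template at positions 100–115.
The reverse primer's reverse complement is AGTGATGTTT, which matches the template at positions 142–151.
The product is the template from position 100 through 151 (52 bp).

5'-GCAAGCTCAACGTGGAGATGTCTACCAGACACAAGCGAGAATAGTGATGTTT-3'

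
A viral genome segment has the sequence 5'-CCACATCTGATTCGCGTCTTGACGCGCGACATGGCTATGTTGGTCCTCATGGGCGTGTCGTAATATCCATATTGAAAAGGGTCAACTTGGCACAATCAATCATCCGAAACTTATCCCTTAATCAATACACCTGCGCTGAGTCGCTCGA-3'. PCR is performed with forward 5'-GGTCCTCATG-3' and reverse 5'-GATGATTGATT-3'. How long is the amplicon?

The forward primer matches the template at positions 42–51.
The reverse primer's reverse complement is AATCAATCATC, which matches the template at positions 94–104.
The product runs from position 42 to position 104, so its length is 104 − 42 + 1 = 63 bp.

63 bp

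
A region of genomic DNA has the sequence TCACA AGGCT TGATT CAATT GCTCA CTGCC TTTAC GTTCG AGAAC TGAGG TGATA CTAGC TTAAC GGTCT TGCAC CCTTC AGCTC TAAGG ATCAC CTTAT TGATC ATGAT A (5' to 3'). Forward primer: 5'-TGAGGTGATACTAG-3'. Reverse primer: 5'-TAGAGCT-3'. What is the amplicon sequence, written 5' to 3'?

Scanning the template, TGAGGTGATACTAG occurs at positions 46–59; this primer anneals to the bottom strand there with its 3' end pointing downstream.
Taking the reverse complement of TAGAGCT gives AGCTCTA, found at positions 81–87 on the template; the primer anneals here to the top strand with its 3' end pointing upstream.
The product is the template from position 46 through 87 (42 bp).

5'-TGAGGTGATACTAGCTTAACGGTCTTGCACCCTTCAGCTCTA-3'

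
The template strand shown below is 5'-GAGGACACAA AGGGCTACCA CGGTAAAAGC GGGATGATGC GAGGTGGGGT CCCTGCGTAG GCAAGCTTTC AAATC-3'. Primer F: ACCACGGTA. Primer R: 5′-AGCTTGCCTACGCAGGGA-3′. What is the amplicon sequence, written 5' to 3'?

Forward primer ACCACGGTA is found on the top strand at positions 17–25.
Reverse complement of the reverse primer: TCCCTGCGTAGGCAAGCT. This occurs on the top strand at positions 50–67.
The product is the template from position 17 through 67 (51 bp).

5'-ACCACGGTAAAAGCGGGATGATGCGAGGTGGGGTCCCTGCGTAGGCAAGCT-3'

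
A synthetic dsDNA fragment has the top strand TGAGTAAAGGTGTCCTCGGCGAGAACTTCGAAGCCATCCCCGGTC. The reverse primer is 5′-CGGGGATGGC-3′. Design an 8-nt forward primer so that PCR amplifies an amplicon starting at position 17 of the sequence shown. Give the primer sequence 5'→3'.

The reverse primer's reverse complement GCCATCCCCG matches the template at positions 33–42; the product starts at position 17.
The forward primer is identical to the top strand over positions 17–24: CGGCGAGA.

5'-CGGCGAGA-3'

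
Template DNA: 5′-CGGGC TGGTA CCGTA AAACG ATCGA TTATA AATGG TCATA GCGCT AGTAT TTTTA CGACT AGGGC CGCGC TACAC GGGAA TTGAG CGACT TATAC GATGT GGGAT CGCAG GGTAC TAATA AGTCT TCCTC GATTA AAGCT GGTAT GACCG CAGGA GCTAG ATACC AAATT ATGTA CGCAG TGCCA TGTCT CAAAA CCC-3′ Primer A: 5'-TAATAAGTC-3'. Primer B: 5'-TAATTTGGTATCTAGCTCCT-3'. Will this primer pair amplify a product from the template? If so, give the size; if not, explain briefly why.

Primer A (TAATAAGTC) matches the top strand at positions 116–124; it acts as a forward primer.
Primer B's reverse complement is AGGAGCTAGATACCAAATTA, matching the top strand at positions 152–171; it acts as a reverse primer.
The 3' ends face each other across positions 116–171, giving a 56 bp product.

Yes — a 56 bp product.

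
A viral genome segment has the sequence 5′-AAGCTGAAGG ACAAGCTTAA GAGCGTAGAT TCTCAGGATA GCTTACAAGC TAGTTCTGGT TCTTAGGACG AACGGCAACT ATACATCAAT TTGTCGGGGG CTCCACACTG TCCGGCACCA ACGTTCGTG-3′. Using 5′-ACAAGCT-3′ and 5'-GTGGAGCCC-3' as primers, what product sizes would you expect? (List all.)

The forward primer ACAAGCT matches the top strand at positions 11–17, 45–51.
The reverse primer's reverse complement is GGGCTCCAC, matching at positions 98–106.
Each forward site pairs with the reverse site to give a product ending at position 106: sizes 96, 62 bp.

96 bp, 62 bp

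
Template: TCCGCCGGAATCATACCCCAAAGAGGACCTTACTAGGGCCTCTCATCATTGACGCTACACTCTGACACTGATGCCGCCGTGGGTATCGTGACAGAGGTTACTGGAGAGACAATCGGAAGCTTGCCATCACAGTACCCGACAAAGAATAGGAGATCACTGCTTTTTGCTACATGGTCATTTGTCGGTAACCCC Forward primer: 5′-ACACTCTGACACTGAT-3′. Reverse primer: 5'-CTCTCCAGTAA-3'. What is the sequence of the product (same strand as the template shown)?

The forward primer matches the template at positions 57–72.
The reverse primer's reverse complement is TTACTGGAGAG, which matches the template at positions 98–108.
The product is the template from position 57 through 108 (52 bp).

5'-ACACTCTGACACTGATGCCGCCGTGGGTATCGTGACAGAGGTTACTGGAGAG-3'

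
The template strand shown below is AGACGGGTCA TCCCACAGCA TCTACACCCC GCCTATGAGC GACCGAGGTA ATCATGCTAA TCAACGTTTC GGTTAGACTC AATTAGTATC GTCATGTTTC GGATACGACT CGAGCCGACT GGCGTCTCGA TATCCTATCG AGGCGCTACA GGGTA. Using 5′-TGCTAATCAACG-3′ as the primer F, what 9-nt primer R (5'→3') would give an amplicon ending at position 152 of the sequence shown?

The forward primer binds at positions 55–66; the product's 3' end on the top strand is position 152.
The reverse primer anneals to the top strand over positions 144–152, i.e. to CGCTACAGG.
Its sequence written 5'→3' is the reverse complement: CCTGTAGCG.

5'-CCTGTAGCG-3'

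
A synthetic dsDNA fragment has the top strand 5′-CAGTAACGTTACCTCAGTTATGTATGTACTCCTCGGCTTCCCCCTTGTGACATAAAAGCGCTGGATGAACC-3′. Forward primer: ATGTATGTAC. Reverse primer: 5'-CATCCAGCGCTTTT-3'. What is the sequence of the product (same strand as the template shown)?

Forward primer ATGTATGTAC is found on the top strand at positions 20–29.
The reverse primer's reverse complement is AAAAGCGCTGGATG, which matches the template at positions 54–67.
The product is the template from position 20 through 67 (48 bp).

5'-ATGTATGTACTCCTCGGCTTCCCCCTTGTGACATAAAAGCGCTGGATG-3'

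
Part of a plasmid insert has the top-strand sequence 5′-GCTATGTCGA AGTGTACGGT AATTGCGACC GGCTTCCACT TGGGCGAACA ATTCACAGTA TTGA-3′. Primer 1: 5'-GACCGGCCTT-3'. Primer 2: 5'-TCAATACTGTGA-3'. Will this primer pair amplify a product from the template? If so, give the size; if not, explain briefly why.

No product — primer 1 has no binding site in the template.

Primer 1 (GACCGGCCTT) does not match the top strand, and its reverse complement AAGGCCGGTC does not match either.
With no annealing site for primer 1, no amplification occurs.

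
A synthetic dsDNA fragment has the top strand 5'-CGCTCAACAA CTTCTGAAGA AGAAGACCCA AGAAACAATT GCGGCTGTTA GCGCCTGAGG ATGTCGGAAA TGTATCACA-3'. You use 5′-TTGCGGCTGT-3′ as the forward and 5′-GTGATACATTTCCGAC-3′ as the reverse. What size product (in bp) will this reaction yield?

Forward primer TTGCGGCTGT is found on the top strand at positions 39–48.
Taking the reverse complement of GTGATACATTTCCGAC gives GTCGGAAATGTATCAC, found at positions 63–78 on the template; the primer anneals here to the top strand with its 3' end pointing upstream.
Amplicon spans positions 39–78: 40 bp.

40 bp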